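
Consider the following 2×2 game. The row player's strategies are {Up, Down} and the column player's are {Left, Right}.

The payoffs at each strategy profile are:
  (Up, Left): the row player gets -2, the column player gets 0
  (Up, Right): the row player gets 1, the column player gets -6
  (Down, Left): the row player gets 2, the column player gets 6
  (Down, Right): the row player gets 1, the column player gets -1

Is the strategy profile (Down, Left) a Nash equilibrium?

Yes

At (Down, Left), the row player earns 2; switching to Up would give -2, so the row player has no profitable deviation.
The column player earns 6; switching to Right would give -1, so the column player has no profitable deviation.
Neither player can gain by a unilateral deviation, so this profile is a Nash equilibrium.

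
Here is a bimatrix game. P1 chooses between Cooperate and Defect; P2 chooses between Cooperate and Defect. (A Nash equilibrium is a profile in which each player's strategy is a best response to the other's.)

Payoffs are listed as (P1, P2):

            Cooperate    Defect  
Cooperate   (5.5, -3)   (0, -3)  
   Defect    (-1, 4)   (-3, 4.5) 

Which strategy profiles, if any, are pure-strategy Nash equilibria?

(Cooperate, Cooperate) and (Cooperate, Defect)

(Cooperate, Cooperate): P1 gets 5.5 ≥ -1 from Defect, and P2 gets -3 ≥ -3 from Defect — Nash equilibrium.
(Cooperate, Defect): P1 gets 0 ≥ -3 from Defect, and P2 gets -3 ≥ -3 from Cooperate — Nash equilibrium.
(Defect, Cooperate): P1 prefers Cooperate (5.5 > -1); P2 prefers Defect (4.5 > 4) — not an equilibrium.
(Defect, Defect): P1 prefers Cooperate (0 > -3) — not an equilibrium.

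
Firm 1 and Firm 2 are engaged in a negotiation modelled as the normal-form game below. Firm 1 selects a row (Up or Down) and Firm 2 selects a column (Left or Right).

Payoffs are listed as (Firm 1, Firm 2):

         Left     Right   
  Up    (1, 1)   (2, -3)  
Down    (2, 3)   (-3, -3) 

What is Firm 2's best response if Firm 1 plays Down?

Left

Against Down, Firm 2 earns 3 from Left and -3 from Right.
So Left is the best response.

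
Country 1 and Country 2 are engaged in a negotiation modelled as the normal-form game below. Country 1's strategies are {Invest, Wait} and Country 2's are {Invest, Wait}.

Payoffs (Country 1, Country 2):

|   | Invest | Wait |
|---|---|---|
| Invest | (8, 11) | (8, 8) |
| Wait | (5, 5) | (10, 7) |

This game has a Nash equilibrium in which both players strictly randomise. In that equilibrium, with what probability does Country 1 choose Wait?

Let r be the probability that Country 1 plays Invest. In a completely mixed equilibrium, Country 2 must be indifferent between Invest and Wait.
Country 2's expected payoff from Invest is 11r + 5(1−r); from Wait it is 8r + 7(1−r).
Setting these equal: 6r + 5 = r + 7, so r = 2/5.
Therefore Country 1 plays Wait with probability 1 − 2/5 = 3/5.

3/5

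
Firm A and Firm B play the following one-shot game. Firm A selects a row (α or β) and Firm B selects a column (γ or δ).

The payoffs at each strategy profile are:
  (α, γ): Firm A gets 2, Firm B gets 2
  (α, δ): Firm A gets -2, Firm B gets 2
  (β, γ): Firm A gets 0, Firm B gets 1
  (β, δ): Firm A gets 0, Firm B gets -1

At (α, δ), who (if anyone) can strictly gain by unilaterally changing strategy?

Firm A at (α, δ) earns -2; deviating to β yields 0 — a strict improvement.
Firm B earns 2; deviating to γ yields 2 — not better.
Only Firm A has a strictly profitable deviation.

Firm A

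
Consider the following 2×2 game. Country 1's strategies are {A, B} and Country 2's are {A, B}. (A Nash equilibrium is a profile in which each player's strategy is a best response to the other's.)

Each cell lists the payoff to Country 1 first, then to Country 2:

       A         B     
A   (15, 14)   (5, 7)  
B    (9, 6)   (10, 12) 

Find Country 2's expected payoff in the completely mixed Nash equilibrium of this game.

126/13

First find x, the probability Country 1 plays A, from Country 2's indifference between A and B: 14x + 6(1−x) = 7x + 12(1−x), giving x = 6/13.
Since Country 2 is indifferent in equilibrium, Country 2's expected payoff equals the payoff from either column against (6/13, 7/13). Using A: 14(6/13) + 6(7/13) = 126/13.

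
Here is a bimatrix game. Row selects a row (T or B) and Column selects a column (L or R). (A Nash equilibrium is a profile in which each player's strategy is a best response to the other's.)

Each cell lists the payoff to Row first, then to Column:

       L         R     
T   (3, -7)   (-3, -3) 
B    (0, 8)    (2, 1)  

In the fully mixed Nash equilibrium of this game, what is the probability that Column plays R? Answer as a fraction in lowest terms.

Let y be the probability that Column plays L. In a completely mixed equilibrium, Row must be indifferent between T and B.
Row's expected payoff from T is 3y − 3(1−y); from B it is 2(1−y).
Setting these equal: 6y − 3 = −2y + 2, so y = 5/8.
Therefore Column plays R with probability 1 − 5/8 = 3/8.

3/8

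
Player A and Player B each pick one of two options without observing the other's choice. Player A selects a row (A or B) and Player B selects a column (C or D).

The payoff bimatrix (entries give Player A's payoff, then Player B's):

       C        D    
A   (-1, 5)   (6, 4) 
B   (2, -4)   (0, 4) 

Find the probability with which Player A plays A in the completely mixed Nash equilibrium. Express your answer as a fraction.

8/9

Let x be the probability that Player A plays A. In a completely mixed equilibrium, Player B must be indifferent between C and D.
Player B's expected payoff from C is 5x − 4(1−x); from D it is 4x + 4(1−x).
Setting these equal: 9x − 4 = 4, so x = 8/9.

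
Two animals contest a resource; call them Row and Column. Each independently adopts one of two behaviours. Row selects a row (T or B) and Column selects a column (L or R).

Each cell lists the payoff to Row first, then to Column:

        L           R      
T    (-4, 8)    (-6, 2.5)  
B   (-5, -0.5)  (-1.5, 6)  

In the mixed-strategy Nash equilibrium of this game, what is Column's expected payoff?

First find p, the probability Row plays T, from Column's indifference between L and R: 8p − 0.5(1−p) = 2.5p + 6(1−p), giving p = 13/24.
Since Column is indifferent in equilibrium, Column's expected payoff equals the payoff from either column against (13/24, 11/24). Using L: 8(13/24) − 0.5(11/24) = 197/48.

197/48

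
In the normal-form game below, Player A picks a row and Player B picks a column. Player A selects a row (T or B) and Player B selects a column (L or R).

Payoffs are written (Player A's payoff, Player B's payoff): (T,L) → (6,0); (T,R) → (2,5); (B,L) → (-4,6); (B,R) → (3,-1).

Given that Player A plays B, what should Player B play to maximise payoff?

L

Against B, Player B earns 6 from L and -1 from R.
So L is the best response.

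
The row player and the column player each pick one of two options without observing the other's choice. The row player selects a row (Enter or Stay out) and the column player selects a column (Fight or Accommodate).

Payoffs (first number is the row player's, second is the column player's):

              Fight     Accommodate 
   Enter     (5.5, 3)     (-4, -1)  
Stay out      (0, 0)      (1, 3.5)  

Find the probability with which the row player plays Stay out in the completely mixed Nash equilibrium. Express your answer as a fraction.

8/15

Let r be the probability that the row player plays Enter. In a completely mixed equilibrium, the column player must be indifferent between Fight and Accommodate.
The column player's expected payoff from Fight is 3r; from Accommodate it is −r + 3.5(1−r).
Setting these equal: 3r = −4.5r + 3.5, so r = 7/15.
Therefore the row player plays Stay out with probability 1 − 7/15 = 8/15.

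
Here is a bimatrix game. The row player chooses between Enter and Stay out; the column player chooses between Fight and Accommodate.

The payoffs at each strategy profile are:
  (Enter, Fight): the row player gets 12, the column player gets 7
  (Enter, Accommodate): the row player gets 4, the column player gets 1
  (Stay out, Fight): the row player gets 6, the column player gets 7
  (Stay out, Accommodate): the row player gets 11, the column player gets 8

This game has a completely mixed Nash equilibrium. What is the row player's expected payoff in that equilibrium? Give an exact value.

First find q, the probability the column player plays Fight, from the row player's indifference between Enter and Stay out: 12q + 4(1−q) = 6q + 11(1−q), giving q = 7/13.
Since the row player is indifferent in equilibrium, the row player's expected payoff equals the payoff from either row against (7/13, 6/13). Using Enter: 12(7/13) + 4(6/13) = 108/13.

108/13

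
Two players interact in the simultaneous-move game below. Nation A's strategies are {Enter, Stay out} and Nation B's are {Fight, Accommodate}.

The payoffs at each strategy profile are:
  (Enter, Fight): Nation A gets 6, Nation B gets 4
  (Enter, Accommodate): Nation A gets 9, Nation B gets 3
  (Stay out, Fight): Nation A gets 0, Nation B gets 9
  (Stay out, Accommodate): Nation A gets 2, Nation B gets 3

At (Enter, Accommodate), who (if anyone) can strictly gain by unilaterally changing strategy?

Nation B

Nation A at (Enter, Accommodate) earns 9; deviating to Stay out yields 2 — not better.
Nation B earns 3; deviating to Fight yields 4 — a strict improvement.
Only Nation B has a strictly profitable deviation.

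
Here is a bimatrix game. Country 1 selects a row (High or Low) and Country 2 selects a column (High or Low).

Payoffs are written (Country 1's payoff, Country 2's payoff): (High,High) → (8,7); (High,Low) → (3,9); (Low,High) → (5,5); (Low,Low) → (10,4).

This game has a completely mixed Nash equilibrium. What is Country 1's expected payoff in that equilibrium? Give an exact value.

First find y, the probability Country 2 plays High, from Country 1's indifference between High and Low: 8y + 3(1−y) = 5y + 10(1−y), giving y = 7/10.
Since Country 1 is indifferent in equilibrium, Country 1's expected payoff equals the payoff from either row against (7/10, 3/10). Using High: 8(7/10) + 3(3/10) = 13/2.

13/2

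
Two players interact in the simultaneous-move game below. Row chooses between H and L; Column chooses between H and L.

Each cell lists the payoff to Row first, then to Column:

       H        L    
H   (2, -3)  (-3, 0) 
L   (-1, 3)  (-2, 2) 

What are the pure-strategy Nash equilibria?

none

(H, H): Column prefers L (0 > -3) — not an equilibrium.
(H, L): Row prefers L (-2 > -3) — not an equilibrium.
(L, H): Row prefers H (2 > -1) — not an equilibrium.
(L, L): Column prefers H (3 > 2) — not an equilibrium.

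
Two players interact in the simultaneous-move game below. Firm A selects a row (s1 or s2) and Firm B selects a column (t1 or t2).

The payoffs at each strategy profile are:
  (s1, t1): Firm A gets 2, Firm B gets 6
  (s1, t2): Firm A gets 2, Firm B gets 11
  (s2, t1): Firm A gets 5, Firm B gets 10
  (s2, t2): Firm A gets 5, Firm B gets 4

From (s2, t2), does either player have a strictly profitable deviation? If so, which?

Firm A at (s2, t2) earns 5; deviating to s1 yields 2 — not better.
Firm B earns 4; deviating to t1 yields 10 — a strict improvement.
Only Firm B has a strictly profitable deviation.

Firm B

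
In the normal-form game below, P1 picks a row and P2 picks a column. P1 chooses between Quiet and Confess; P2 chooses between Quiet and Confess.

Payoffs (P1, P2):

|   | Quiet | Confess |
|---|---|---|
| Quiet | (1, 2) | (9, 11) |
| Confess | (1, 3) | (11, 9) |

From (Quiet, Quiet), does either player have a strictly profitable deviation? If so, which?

P2

P1 at (Quiet, Quiet) earns 1; deviating to Confess yields 1 — not better.
P2 earns 2; deviating to Confess yields 11 — a strict improvement.
Only P2 has a strictly profitable deviation.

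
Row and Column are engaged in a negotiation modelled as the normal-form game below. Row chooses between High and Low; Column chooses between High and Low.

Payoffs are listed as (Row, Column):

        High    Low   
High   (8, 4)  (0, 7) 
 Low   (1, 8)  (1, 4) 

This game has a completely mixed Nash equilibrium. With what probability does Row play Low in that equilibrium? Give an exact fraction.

Let p be the probability that Row plays High. In a completely mixed equilibrium, Column must be indifferent between High and Low.
Column's expected payoff from High is 4p + 8(1−p); from Low it is 7p + 4(1−p).
Setting these equal: −4p + 8 = 3p + 4, so p = 4/7.
Therefore Row plays Low with probability 1 − 4/7 = 3/7.

3/7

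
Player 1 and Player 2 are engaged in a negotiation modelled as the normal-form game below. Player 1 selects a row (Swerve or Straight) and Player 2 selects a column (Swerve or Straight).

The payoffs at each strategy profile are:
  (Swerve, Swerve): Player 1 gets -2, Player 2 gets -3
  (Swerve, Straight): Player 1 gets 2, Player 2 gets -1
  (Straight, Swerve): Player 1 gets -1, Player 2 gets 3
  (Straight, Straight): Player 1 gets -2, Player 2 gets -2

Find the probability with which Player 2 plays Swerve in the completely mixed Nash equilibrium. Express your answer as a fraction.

Let c be the probability that Player 2 plays Swerve. In a completely mixed equilibrium, Player 1 must be indifferent between Swerve and Straight.
Player 1's expected payoff from Swerve is −2c + 2(1−c); from Straight it is −c − 2(1−c).
Setting these equal: −4c + 2 = c − 2, so c = 4/5.

4/5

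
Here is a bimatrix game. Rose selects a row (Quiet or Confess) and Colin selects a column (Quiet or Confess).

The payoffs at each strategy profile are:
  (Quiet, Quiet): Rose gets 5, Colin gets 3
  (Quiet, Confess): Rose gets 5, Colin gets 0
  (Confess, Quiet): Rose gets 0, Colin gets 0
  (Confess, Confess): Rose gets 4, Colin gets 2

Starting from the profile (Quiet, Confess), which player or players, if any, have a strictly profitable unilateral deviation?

Rose at (Quiet, Confess) earns 5; deviating to Confess yields 4 — not better.
Colin earns 0; deviating to Quiet yields 3 — a strict improvement.
Only Colin has a strictly profitable deviation.

Colin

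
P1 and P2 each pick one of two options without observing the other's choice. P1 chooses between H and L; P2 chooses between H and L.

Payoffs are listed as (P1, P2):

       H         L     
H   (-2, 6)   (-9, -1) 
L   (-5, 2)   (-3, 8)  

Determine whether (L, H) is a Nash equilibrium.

At (L, H), P1 earns -5; switching to H would give -2, so P1 would deviate.
P2 earns 2; switching to L would give 8, so P2 would deviate.
Since at least one player can profitably deviate, this is not a Nash equilibrium.

No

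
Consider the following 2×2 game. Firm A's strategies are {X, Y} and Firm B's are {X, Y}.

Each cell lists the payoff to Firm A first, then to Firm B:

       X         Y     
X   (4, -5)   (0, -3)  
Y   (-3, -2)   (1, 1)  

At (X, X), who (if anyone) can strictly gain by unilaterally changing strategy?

Firm A at (X, X) earns 4; deviating to Y yields -3 — not better.
Firm B earns -5; deviating to Y yields -3 — a strict improvement.
Only Firm B has a strictly profitable deviation.

Firm B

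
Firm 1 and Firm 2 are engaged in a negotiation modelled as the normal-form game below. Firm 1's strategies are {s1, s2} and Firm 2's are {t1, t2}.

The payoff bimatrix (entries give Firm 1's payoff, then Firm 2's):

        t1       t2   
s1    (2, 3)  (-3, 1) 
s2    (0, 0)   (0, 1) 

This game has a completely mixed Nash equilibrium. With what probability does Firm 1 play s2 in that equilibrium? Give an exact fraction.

Let r be the probability that Firm 1 plays s1. In a completely mixed equilibrium, Firm 2 must be indifferent between t1 and t2.
Firm 2's expected payoff from t1 is 3r; from t2 it is r + (1−r).
Setting these equal: 3r = 1, so r = 1/3.
Therefore Firm 1 plays s2 with probability 1 − 1/3 = 2/3.

2/3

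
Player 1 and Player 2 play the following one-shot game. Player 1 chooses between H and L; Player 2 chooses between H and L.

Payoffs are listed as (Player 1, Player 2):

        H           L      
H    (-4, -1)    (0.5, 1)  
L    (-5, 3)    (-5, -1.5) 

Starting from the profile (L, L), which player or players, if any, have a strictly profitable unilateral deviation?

Both

Player 1 at (L, L) earns -5; deviating to H yields 0.5 — a strict improvement.
Player 2 earns -1.5; deviating to H yields 3 — a strict improvement.
Both Player 1 and Player 2 have strictly profitable deviations.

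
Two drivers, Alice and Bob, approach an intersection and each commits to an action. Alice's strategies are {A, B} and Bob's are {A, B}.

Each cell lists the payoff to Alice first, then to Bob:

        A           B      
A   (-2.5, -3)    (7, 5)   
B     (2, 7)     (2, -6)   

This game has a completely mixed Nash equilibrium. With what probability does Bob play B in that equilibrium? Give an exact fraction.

9/19

Let c be the probability that Bob plays A. In a completely mixed equilibrium, Alice must be indifferent between A and B.
Alice's expected payoff from A is −2.5c + 7(1−c); from B it is 2c + 2(1−c).
Setting these equal: −9.5c + 7 = 2, so c = 10/19.
Therefore Bob plays B with probability 1 − 10/19 = 9/19.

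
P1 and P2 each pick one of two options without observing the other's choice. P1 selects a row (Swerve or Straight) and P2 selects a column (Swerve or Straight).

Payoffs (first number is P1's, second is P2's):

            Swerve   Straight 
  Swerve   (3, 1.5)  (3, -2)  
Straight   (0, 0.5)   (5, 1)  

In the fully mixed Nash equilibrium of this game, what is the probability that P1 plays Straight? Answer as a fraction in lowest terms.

7/8

Let p be the probability that P1 plays Swerve. In a completely mixed equilibrium, P2 must be indifferent between Swerve and Straight.
P2's expected payoff from Swerve is 1.5p + 0.5(1−p); from Straight it is −2p + (1−p).
Setting these equal: p + 0.5 = −3p + 1, so p = 1/8.
Therefore P1 plays Straight with probability 1 − 1/8 = 7/8.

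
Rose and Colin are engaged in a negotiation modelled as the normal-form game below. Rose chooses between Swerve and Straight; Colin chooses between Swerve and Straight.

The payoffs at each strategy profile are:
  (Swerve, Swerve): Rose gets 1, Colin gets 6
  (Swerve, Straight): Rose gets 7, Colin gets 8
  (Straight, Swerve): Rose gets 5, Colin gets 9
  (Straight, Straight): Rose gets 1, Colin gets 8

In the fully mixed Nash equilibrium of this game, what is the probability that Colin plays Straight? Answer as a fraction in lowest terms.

2/5

Let c be the probability that Colin plays Swerve. In a completely mixed equilibrium, Rose must be indifferent between Swerve and Straight.
Rose's expected payoff from Swerve is c + 7(1−c); from Straight it is 5c + (1−c).
Setting these equal: −6c + 7 = 4c + 1, so c = 3/5.
Therefore Colin plays Straight with probability 1 − 3/5 = 2/5.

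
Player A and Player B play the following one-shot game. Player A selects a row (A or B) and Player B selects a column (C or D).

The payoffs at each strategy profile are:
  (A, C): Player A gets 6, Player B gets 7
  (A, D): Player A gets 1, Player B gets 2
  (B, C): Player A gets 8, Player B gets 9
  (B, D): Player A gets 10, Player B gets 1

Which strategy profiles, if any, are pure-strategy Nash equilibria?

(A, C): Player A prefers B (8 > 6) — not an equilibrium.
(A, D): Player A prefers B (10 > 1); Player B prefers C (7 > 2) — not an equilibrium.
(B, C): Player A gets 8 ≥ 6 from A, and Player B gets 9 ≥ 1 from D — Nash equilibrium.
(B, D): Player B prefers C (9 > 1) — not an equilibrium.

(B, C)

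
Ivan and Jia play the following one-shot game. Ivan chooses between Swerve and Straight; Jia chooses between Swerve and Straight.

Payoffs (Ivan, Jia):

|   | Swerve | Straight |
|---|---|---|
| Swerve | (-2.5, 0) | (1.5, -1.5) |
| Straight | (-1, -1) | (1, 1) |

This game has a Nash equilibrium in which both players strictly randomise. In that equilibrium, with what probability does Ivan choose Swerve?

4/7

Let x be the probability that Ivan plays Swerve. In a completely mixed equilibrium, Jia must be indifferent between Swerve and Straight.
Jia's expected payoff from Swerve is −(1−x); from Straight it is −1.5x + (1−x).
Setting these equal: x − 1 = −2.5x + 1, so x = 4/7.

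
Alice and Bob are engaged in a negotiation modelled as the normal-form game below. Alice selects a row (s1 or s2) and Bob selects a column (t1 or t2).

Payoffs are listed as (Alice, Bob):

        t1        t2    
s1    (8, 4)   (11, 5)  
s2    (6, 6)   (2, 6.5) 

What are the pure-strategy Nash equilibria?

(s1, t1): Bob prefers t2 (5 > 4) — not an equilibrium.
(s1, t2): Alice gets 11 ≥ 2 from s2, and Bob gets 5 ≥ 4 from t1 — Nash equilibrium.
(s2, t1): Alice prefers s1 (8 > 6); Bob prefers t2 (6.5 > 6) — not an equilibrium.
(s2, t2): Alice prefers s1 (11 > 2) — not an equilibrium.

(s1, t2)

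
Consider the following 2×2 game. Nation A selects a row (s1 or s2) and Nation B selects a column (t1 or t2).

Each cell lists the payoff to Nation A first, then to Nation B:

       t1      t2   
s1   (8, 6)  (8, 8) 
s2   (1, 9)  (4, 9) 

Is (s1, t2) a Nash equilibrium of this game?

Yes

At (s1, t2), Nation A earns 8; switching to s2 would give 4, so Nation A has no profitable deviation.
Nation B earns 8; switching to t1 would give 6, so Nation B has no profitable deviation.
Neither player can gain by a unilateral deviation, so this profile is a Nash equilibrium.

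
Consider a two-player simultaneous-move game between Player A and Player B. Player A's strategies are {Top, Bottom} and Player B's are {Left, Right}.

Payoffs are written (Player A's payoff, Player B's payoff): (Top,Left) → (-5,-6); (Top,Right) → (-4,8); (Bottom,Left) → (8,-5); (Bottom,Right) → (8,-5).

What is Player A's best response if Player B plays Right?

Against Right, Player A earns -4 from Top and 8 from Bottom.
So Bottom is the best response.

Bottom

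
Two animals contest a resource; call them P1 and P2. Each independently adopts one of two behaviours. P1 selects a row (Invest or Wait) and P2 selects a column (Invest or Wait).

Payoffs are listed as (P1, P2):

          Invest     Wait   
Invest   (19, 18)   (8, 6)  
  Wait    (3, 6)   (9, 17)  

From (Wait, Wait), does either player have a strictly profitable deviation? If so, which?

Neither

P1 at (Wait, Wait) earns 9; deviating to Invest yields 8 — not better.
P2 earns 17; deviating to Invest yields 6 — not better.
Neither player can strictly improve; the profile is a Nash equilibrium.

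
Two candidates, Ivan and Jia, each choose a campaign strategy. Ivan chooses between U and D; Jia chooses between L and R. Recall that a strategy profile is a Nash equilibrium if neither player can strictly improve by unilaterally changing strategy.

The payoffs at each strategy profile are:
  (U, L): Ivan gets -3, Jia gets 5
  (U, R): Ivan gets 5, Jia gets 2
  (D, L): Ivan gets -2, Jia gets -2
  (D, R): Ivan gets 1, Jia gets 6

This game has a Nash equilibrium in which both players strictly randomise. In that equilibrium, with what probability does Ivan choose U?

8/11

Let r be the probability that Ivan plays U. In a completely mixed equilibrium, Jia must be indifferent between L and R.
Jia's expected payoff from L is 5r − 2(1−r); from R it is 2r + 6(1−r).
Setting these equal: 7r − 2 = −4r + 6, so r = 8/11.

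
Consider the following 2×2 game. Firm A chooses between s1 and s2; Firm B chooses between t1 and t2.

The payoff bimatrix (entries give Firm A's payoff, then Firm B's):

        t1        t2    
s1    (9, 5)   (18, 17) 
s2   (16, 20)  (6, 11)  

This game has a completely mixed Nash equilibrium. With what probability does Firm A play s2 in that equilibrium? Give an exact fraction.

Let r be the probability that Firm A plays s1. In a completely mixed equilibrium, Firm B must be indifferent between t1 and t2.
Firm B's expected payoff from t1 is 5r + 20(1−r); from t2 it is 17r + 11(1−r).
Setting these equal: −15r + 20 = 6r + 11, so r = 3/7.
Therefore Firm A plays s2 with probability 1 − 3/7 = 4/7.

4/7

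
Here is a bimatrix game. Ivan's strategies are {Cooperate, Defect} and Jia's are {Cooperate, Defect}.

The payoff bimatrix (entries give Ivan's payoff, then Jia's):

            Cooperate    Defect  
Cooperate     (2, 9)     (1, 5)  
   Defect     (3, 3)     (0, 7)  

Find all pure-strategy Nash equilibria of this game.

none

(Cooperate, Cooperate): Ivan prefers Defect (3 > 2) — not an equilibrium.
(Cooperate, Defect): Jia prefers Cooperate (9 > 5) — not an equilibrium.
(Defect, Cooperate): Jia prefers Defect (7 > 3) — not an equilibrium.
(Defect, Defect): Ivan prefers Cooperate (1 > 0) — not an equilibrium.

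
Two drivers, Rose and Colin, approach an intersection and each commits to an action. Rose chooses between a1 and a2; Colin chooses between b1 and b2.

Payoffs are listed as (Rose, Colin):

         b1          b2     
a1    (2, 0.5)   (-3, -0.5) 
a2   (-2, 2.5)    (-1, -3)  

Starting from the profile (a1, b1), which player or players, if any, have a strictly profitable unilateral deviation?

Rose at (a1, b1) earns 2; deviating to a2 yields -2 — not better.
Colin earns 0.5; deviating to b2 yields -0.5 — not better.
Neither player can strictly improve; the profile is a Nash equilibrium.

Neither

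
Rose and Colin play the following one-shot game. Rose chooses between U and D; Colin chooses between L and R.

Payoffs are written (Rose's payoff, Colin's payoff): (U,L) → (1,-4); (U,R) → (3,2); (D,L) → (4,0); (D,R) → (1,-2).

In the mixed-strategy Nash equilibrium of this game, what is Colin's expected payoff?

-1

First find x, the probability Rose plays U, from Colin's indifference between L and R: −4x = 2x − 2(1−x), giving x = 1/4.
Since Colin is indifferent in equilibrium, Colin's expected payoff equals the payoff from either column against (1/4, 3/4). Using L: −4(1/4) = -1.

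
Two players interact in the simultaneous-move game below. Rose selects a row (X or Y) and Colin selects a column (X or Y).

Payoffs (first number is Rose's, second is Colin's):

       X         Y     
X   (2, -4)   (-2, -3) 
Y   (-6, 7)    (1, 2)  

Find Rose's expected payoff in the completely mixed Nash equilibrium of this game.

First find y, the probability Colin plays X, from Rose's indifference between X and Y: 2y − 2(1−y) = −6y + (1−y), giving y = 3/11.
Since Rose is indifferent in equilibrium, Rose's expected payoff equals the payoff from either row against (3/11, 8/11). Using X: 2(3/11) − 2(8/11) = -10/11.

-10/11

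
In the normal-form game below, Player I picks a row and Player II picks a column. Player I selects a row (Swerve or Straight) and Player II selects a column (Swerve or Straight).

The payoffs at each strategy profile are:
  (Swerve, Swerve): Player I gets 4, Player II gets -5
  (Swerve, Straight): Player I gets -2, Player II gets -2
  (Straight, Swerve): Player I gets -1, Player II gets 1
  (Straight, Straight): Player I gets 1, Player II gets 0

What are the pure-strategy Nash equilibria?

none

(Swerve, Swerve): Player II prefers Straight (-2 > -5) — not an equilibrium.
(Swerve, Straight): Player I prefers Straight (1 > -2) — not an equilibrium.
(Straight, Swerve): Player I prefers Swerve (4 > -1) — not an equilibrium.
(Straight, Straight): Player II prefers Swerve (1 > 0) — not an equilibrium.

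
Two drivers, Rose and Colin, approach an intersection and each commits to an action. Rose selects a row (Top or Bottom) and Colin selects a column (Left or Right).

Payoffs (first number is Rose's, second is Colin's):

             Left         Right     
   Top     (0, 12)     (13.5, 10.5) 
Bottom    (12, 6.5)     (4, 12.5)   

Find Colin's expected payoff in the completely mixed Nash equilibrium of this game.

First find p, the probability Rose plays Top, from Colin's indifference between Left and Right: 12p + 6.5(1−p) = 10.5p + 12.5(1−p), giving p = 4/5.
Since Colin is indifferent in equilibrium, Colin's expected payoff equals the payoff from either column against (4/5, 1/5). Using Left: 12(4/5) + 6.5(1/5) = 109/10.

109/10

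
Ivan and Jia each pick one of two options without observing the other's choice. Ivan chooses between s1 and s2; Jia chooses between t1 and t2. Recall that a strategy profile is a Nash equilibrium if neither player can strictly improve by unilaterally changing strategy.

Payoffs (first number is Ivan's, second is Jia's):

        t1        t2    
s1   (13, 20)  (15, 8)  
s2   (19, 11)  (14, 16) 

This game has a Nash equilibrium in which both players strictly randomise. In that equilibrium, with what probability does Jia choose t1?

Let q be the probability that Jia plays t1. In a completely mixed equilibrium, Ivan must be indifferent between s1 and s2.
Ivan's expected payoff from s1 is 13q + 15(1−q); from s2 it is 19q + 14(1−q).
Setting these equal: −2q + 15 = 5q + 14, so q = 1/7.

1/7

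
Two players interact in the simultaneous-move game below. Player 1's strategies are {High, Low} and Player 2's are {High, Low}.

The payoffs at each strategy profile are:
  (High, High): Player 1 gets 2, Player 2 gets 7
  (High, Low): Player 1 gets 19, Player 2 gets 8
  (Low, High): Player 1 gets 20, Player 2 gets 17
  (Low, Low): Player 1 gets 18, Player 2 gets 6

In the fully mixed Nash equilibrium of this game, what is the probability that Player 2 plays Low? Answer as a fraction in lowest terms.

18/19

Let q be the probability that Player 2 plays High. In a completely mixed equilibrium, Player 1 must be indifferent between High and Low.
Player 1's expected payoff from High is 2q + 19(1−q); from Low it is 20q + 18(1−q).
Setting these equal: −17q + 19 = 2q + 18, so q = 1/19.
Therefore Player 2 plays Low with probability 1 − 1/19 = 18/19.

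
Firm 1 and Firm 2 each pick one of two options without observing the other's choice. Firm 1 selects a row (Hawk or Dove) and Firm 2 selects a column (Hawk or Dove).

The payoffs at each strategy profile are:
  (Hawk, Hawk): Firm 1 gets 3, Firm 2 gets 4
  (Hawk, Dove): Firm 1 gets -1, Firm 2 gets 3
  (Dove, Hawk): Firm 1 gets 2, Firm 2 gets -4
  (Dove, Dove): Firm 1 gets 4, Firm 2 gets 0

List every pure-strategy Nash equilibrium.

(Hawk, Hawk): Firm 1 gets 3 ≥ 2 from Dove, and Firm 2 gets 4 ≥ 3 from Dove — Nash equilibrium.
(Hawk, Dove): Firm 1 prefers Dove (4 > -1); Firm 2 prefers Hawk (4 > 3) — not an equilibrium.
(Dove, Hawk): Firm 1 prefers Hawk (3 > 2); Firm 2 prefers Dove (0 > -4) — not an equilibrium.
(Dove, Dove): Firm 1 gets 4 ≥ -1 from Hawk, and Firm 2 gets 0 ≥ -4 from Hawk — Nash equilibrium.

(Hawk, Hawk) and (Dove, Dove)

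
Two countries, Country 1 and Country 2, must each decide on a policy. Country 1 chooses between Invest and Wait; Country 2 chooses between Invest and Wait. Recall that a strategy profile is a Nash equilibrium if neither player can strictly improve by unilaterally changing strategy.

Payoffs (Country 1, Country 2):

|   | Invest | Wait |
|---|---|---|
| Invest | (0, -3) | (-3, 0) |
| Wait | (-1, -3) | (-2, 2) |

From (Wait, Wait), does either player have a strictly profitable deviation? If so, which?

Country 1 at (Wait, Wait) earns -2; deviating to Invest yields -3 — not better.
Country 2 earns 2; deviating to Invest yields -3 — not better.
Neither player can strictly improve; the profile is a Nash equilibrium.

Neither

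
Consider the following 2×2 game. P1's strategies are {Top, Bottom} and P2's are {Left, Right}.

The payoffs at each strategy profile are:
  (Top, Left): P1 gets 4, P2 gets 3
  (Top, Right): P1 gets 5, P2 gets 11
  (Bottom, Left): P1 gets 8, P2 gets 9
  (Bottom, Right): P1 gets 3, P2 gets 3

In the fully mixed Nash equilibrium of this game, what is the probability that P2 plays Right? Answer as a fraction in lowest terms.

Let y be the probability that P2 plays Left. In a completely mixed equilibrium, P1 must be indifferent between Top and Bottom.
P1's expected payoff from Top is 4y + 5(1−y); from Bottom it is 8y + 3(1−y).
Setting these equal: −y + 5 = 5y + 3, so y = 1/3.
Therefore P2 plays Right with probability 1 − 1/3 = 2/3.

2/3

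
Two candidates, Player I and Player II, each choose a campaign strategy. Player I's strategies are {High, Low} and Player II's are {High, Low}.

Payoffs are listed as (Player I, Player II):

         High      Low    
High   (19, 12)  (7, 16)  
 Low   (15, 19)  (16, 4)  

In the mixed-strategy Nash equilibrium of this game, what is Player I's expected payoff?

199/13

First find q, the probability Player II plays High, from Player I's indifference between High and Low: 19q + 7(1−q) = 15q + 16(1−q), giving q = 9/13.
Since Player I is indifferent in equilibrium, Player I's expected payoff equals the payoff from either row against (9/13, 4/13). Using High: 19(9/13) + 7(4/13) = 199/13.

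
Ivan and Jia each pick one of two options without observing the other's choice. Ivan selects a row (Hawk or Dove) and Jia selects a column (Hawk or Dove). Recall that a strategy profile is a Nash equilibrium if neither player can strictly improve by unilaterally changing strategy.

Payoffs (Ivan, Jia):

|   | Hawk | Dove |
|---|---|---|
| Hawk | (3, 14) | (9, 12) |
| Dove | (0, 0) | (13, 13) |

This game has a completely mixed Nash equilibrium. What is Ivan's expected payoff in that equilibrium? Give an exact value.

First find q, the probability Jia plays Hawk, from Ivan's indifference between Hawk and Dove: 3q + 9(1−q) = 13(1−q), giving q = 4/7.
Since Ivan is indifferent in equilibrium, Ivan's expected payoff equals the payoff from either row against (4/7, 3/7). Using Hawk: 3(4/7) + 9(3/7) = 39/7.

39/7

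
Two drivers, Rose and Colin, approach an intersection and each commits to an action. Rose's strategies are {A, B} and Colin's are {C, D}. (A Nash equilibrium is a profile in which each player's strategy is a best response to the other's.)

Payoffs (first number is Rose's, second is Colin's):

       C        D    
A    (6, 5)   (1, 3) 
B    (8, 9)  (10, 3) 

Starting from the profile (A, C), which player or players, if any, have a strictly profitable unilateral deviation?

Rose

Rose at (A, C) earns 6; deviating to B yields 8 — a strict improvement.
Colin earns 5; deviating to D yields 3 — not better.
Only Rose has a strictly profitable deviation.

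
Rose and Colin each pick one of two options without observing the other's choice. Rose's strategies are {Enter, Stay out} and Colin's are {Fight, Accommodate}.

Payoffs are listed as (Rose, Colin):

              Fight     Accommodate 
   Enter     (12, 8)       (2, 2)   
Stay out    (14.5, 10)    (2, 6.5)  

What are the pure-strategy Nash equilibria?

(Enter, Fight): Rose prefers Stay out (14.5 > 12) — not an equilibrium.
(Enter, Accommodate): Colin prefers Fight (8 > 2) — not an equilibrium.
(Stay out, Fight): Rose gets 14.5 ≥ 12 from Enter, and Colin gets 10 ≥ 6.5 from Accommodate — Nash equilibrium.
(Stay out, Accommodate): Colin prefers Fight (10 > 6.5) — not an equilibrium.

(Stay out, Fight)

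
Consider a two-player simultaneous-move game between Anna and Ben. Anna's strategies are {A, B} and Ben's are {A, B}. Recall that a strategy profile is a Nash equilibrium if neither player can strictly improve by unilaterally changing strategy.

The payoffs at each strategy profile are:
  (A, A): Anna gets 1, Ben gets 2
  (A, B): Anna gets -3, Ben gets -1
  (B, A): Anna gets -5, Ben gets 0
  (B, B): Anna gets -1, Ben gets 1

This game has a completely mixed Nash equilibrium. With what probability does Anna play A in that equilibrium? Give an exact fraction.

Let x be the probability that Anna plays A. In a completely mixed equilibrium, Ben must be indifferent between A and B.
Ben's expected payoff from A is 2x; from B it is −x + (1−x).
Setting these equal: 2x = −2x + 1, so x = 1/4.

1/4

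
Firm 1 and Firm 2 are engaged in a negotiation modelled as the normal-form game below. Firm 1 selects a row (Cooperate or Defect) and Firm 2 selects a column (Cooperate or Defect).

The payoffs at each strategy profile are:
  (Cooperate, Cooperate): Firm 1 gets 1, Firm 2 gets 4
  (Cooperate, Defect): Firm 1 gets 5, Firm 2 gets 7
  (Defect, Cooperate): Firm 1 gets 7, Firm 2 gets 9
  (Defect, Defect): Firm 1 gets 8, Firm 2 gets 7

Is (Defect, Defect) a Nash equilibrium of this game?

At (Defect, Defect), Firm 1 earns 8; switching to Cooperate would give 5, so Firm 1 has no profitable deviation.
Firm 2 earns 7; switching to Cooperate would give 9, so Firm 2 would deviate.
Since at least one player can profitably deviate, this is not a Nash equilibrium.

No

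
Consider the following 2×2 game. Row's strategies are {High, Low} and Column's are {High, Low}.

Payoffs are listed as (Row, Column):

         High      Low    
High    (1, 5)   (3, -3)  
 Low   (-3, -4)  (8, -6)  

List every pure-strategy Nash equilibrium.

(High, High): Row gets 1 ≥ -3 from Low, and Column gets 5 ≥ -3 from Low — Nash equilibrium.
(High, Low): Row prefers Low (8 > 3); Column prefers High (5 > -3) — not an equilibrium.
(Low, High): Row prefers High (1 > -3) — not an equilibrium.
(Low, Low): Column prefers High (-4 > -6) — not an equilibrium.

(High, High)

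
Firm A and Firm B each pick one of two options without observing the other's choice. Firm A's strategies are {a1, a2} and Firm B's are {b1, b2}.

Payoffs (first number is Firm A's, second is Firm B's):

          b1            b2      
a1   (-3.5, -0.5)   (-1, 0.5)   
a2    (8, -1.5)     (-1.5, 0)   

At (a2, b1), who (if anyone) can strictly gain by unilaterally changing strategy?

Firm B

Firm A at (a2, b1) earns 8; deviating to a1 yields -3.5 — not better.
Firm B earns -1.5; deviating to b2 yields 0 — a strict improvement.
Only Firm B has a strictly profitable deviation.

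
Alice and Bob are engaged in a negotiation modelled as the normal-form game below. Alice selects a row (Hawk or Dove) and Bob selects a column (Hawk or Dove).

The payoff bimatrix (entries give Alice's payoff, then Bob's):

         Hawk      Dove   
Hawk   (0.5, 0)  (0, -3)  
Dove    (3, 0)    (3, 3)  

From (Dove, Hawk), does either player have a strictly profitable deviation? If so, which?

Alice at (Dove, Hawk) earns 3; deviating to Hawk yields 0.5 — not better.
Bob earns 0; deviating to Dove yields 3 — a strict improvement.
Only Bob has a strictly profitable deviation.

Bob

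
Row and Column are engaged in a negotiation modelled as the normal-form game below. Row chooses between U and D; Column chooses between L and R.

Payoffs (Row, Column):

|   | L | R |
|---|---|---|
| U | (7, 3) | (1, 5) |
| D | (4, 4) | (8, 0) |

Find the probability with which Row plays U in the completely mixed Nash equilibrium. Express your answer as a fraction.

Let p be the probability that Row plays U. In a completely mixed equilibrium, Column must be indifferent between L and R.
Column's expected payoff from L is 3p + 4(1−p); from R it is 5p.
Setting these equal: −p + 4 = 5p, so p = 2/3.

2/3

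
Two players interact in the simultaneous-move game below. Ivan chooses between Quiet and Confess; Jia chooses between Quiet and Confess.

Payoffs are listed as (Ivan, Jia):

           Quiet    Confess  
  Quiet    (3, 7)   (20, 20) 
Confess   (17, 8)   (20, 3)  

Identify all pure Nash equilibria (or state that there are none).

(Quiet, Confess) and (Confess, Quiet)

(Quiet, Quiet): Ivan prefers Confess (17 > 3); Jia prefers Confess (20 > 7) — not an equilibrium.
(Quiet, Confess): Ivan gets 20 ≥ 20 from Confess, and Jia gets 20 ≥ 7 from Quiet — Nash equilibrium.
(Confess, Quiet): Ivan gets 17 ≥ 3 from Quiet, and Jia gets 8 ≥ 3 from Confess — Nash equilibrium.
(Confess, Confess): Jia prefers Quiet (8 > 3) — not an equilibrium.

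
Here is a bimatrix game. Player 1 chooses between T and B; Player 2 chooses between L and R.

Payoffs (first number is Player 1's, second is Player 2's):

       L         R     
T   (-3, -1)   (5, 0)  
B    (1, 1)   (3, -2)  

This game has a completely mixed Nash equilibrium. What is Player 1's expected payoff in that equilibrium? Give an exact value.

7/3

First find q, the probability Player 2 plays L, from Player 1's indifference between T and B: −3q + 5(1−q) = q + 3(1−q), giving q = 1/3.
Since Player 1 is indifferent in equilibrium, Player 1's expected payoff equals the payoff from either row against (1/3, 2/3). Using T: −3(1/3) + 5(2/3) = 7/3.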